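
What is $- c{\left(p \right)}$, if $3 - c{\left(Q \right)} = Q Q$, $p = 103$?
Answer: $10606$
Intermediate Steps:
$c{\left(Q \right)} = 3 - Q^{2}$ ($c{\left(Q \right)} = 3 - Q Q = 3 - Q^{2}$)
$- c{\left(p \right)} = - (3 - 103^{2}) = - (3 - 10609) = \left(-1\right) \left(-10606\right) = 10606$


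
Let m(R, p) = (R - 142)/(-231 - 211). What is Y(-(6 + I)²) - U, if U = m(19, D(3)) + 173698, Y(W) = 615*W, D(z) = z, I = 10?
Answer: -146363119/442 ≈ -3.3114e+5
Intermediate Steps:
m(R, p) = 71/221 - R/442 (m(R, p) = (-142 + R)/(-442) = (-142 + R)*(-1/442) = 71/221 - R/442)
U = 76774639/442 (U = (71/221 - 1/442*19) + 173698 = (71/221 - 19/442) + 173698 = 123/442 + 173698 = 76774639/442 ≈ 1.7370e+5)
Y(-(6 + I)²) - U = 615*(-(6 + 10)²) - 1*76774639/442 = 615*(-1*16²) - 76774639/442 = 615*(-1*256) - 76774639/442 = 615*(-256) - 76774639/442 = -157440 - 76774639/442 = -146363119/442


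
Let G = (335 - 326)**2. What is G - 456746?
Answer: -456665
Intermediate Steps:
G = 81 (G = 9**2 = 81)
G - 456746 = 81 - 456746 = -456665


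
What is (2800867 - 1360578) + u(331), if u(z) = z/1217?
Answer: 1752832044/1217 ≈ 1.4403e+6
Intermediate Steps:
u(z) = z/1217 (u(z) = z*(1/1217) = z/1217)
(2800867 - 1360578) + u(331) = (2800867 - 1360578) + (1/1217)*331 = 1440289 + 331/1217 = 1752832044/1217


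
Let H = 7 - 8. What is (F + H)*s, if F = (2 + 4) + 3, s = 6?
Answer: 48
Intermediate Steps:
F = 9 (F = 6 + 3 = 9)
H = -1
(F + H)*s = (9 - 1)*6 = 8*6 = 48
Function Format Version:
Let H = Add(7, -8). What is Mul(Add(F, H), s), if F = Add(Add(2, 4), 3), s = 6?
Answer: 48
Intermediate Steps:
F = 9 (F = Add(6, 3) = 9)
H = -1
Mul(Add(F, H), s) = Mul(Add(9, -1), 6) = Mul(8, 6) = 48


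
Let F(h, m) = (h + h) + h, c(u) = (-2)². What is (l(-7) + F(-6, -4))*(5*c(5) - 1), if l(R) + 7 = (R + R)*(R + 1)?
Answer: 1121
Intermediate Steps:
c(u) = 4
F(h, m) = 3*h (F(h, m) = 2*h + h = 3*h)
l(R) = -7 + 2*R*(1 + R) (l(R) = -7 + (R + R)*(R + 1) = -7 + (2*R)*(1 + R) = -7 + 2*R*(1 + R))
(l(-7) + F(-6, -4))*(5*c(5) - 1) = ((-7 + 2*(-7) + 2*(-7)²) + 3*(-6))*(5*4 - 1) = ((-7 - 14 + 2*49) - 18)*(20 - 1) = ((-7 - 14 + 98) - 18)*19 = (77 - 18)*19 = 59*19 = 1121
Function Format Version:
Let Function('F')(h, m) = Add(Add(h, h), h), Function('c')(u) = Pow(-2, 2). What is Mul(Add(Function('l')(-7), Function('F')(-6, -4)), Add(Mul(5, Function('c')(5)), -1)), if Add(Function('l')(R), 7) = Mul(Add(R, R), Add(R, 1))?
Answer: 1121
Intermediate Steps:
Function('c')(u) = 4
Function('F')(h, m) = Mul(3, h) (Function('F')(h, m) = Add(Mul(2, h), h) = Mul(3, h))
Function('l')(R) = Add(-7, Mul(2, R, Add(1, R))) (Function('l')(R) = Add(-7, Mul(Add(R, R), Add(R, 1))) = Add(-7, Mul(Mul(2, R), Add(1, R))) = Add(-7, Mul(2, R, Add(1, R))))
Mul(Add(Function('l')(-7), Function('F')(-6, -4)), Add(Mul(5, Function('c')(5)), -1)) = Mul(Add(Add(-7, Mul(2, -7), Mul(2, Pow(-7, 2))), Mul(3, -6)), Add(Mul(5, 4), -1)) = Mul(Add(Add(-7, -14, Mul(2, 49)), -18), Add(20, -1)) = Mul(Add(Add(-7, -14, 98), -18), 19) = Mul(Add(77, -18), 19) = Mul(59, 19) = 1121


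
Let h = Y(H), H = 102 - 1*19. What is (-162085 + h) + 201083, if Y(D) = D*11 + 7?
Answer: 39918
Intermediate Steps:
H = 83 (H = 102 - 19 = 83)
Y(D) = 7 + 11*D (Y(D) = 11*D + 7 = 7 + 11*D)
h = 920 (h = 7 + 11*83 = 7 + 913 = 920)
(-162085 + h) + 201083 = (-162085 + 920) + 201083 = -161165 + 201083 = 39918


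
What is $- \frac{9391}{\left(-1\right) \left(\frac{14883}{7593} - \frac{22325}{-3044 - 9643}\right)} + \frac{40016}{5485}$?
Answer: $\frac{1658795135425607}{655154629270} \approx 2531.9$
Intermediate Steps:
$- \frac{9391}{\left(-1\right) \left(\frac{14883}{7593} - \frac{22325}{-3044 - 9643}\right)} + \frac{40016}{5485} = - \frac{9391}{\left(-1\right) \left(14883 \cdot \frac{1}{7593} - \frac{22325}{-12687}\right)} + 40016 \cdot \frac{1}{5485} = - \frac{9391}{\left(-1\right) \left(\frac{4961}{2531} - - \frac{22325}{12687}\right)} + \frac{40016}{5485} = - \frac{9391}{\left(-1\right) \left(\frac{4961}{2531} + \frac{22325}{12687}\right)} + \frac{40016}{5485} = - \frac{9391}{\left(-1\right) \frac{119444782}{32110797}} + \frac{40016}{5485} = - \frac{9391}{- \frac{119444782}{32110797}} + \frac{40016}{5485} = \left(-9391\right) \left(- \frac{32110797}{119444782}\right) + \frac{40016}{5485} = \frac{301552494627}{119444782} + \frac{40016}{5485} = \frac{1658795135425607}{655154629270}$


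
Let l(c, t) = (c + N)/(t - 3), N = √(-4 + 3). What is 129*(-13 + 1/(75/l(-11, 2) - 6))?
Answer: -20468/13 - 1075*I/13 ≈ -1574.5 - 82.692*I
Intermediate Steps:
N = I (N = √(-1) = I ≈ 1.0*I)
l(c, t) = (I + c)/(-3 + t) (l(c, t) = (c + I)/(t - 3) = (I + c)/(-3 + t))
129*(-13 + 1/(75/l(-11, 2) - 6)) = 129*(-13 + 1/(75/(((I - 11)/(-3 + 2))) - 6)) = 129*(-13 + 1/(75/(((-11 + I)/(-1))) - 6)) = 129*(-13 + 1/(75/((-(-11 + I))) - 6)) = 129*(-13 + 1/(75/(11 - I) - 6)) = 129*(-13 + 1/(75*((11 + I)/122) - 6)) = 129*(-13 + 1/(75*(11 + I)/122 - 6)) = 129*(-13 + 1/(-6 + 75*(11 + I)/122)) = -1677 + 129/(-6 + 75*(11 + I)/122)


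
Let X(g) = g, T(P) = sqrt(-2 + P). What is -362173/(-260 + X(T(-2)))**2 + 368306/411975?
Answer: -2100618637001401/470712419667900 - 23541245*I/285643801 ≈ -4.4626 - 0.082415*I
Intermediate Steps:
-362173/(-260 + X(T(-2)))**2 + 368306/411975 = -362173/(-260 + sqrt(-2 - 2))**2 + 368306/411975 = -362173/(-260 + sqrt(-4))**2 + 368306*(1/411975) = -362173/(-260 + 2*I)**2 + 368306/411975 = 368306/411975 - 362173/(-260 + 2*I)**2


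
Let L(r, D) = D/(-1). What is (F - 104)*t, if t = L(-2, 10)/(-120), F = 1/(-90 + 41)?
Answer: -1699/196 ≈ -8.6684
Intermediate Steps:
F = -1/49 (F = 1/(-49) = -1/49 ≈ -0.020408)
L(r, D) = -D (L(r, D) = D*(-1) = -D)
t = 1/12 (t = -1*10/(-120) = -10*(-1/120) = 1/12 ≈ 0.083333)
(F - 104)*t = (-1/49 - 104)*(1/12) = -5097/49*1/12 = -1699/196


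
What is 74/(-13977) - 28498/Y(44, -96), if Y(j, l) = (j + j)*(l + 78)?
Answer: 22122185/1229976 ≈ 17.986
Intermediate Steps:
Y(j, l) = 2*j*(78 + l) (Y(j, l) = (2*j)*(78 + l) = 2*j*(78 + l))
74/(-13977) - 28498/Y(44, -96) = 74/(-13977) - 28498*1/(88*(78 - 96)) = 74*(-1/13977) - 28498/(2*44*(-18)) = -74/13977 - 28498/(-1584) = -74/13977 - 28498*(-1/1584) = -74/13977 + 14249/792 = 22122185/1229976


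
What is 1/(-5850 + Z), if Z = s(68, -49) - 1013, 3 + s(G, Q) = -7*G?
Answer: -1/7342 ≈ -0.00013620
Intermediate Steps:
s(G, Q) = -3 - 7*G
Z = -1492 (Z = (-3 - 7*68) - 1013 = (-3 - 476) - 1013 = -479 - 1013 = -1492)
1/(-5850 + Z) = 1/(-5850 - 1492) = 1/(-7342) = -1/7342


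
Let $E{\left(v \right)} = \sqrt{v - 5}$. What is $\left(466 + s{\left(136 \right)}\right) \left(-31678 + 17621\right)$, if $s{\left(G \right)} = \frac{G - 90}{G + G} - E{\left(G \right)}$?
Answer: $- \frac{891199743}{136} + 14057 \sqrt{131} \approx -6.392 \cdot 10^{6}$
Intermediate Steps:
$E{\left(v \right)} = \sqrt{-5 + v}$
$s{\left(G \right)} = - \sqrt{-5 + G} + \frac{-90 + G}{2 G}$ ($s{\left(G \right)} = \frac{G - 90}{G + G} - \sqrt{-5 + G} = \frac{-90 + G}{2 G} - \sqrt{-5 + G} = - \sqrt{-5 + G} + \frac{-90 + G}{2 G}$)
$\left(466 + s{\left(136 \right)}\right) \left(-31678 + 17621\right) = \left(466 - \left(- \frac{1}{2} + \frac{45}{136} + \sqrt{-5 + 136}\right)\right) \left(-31678 + 17621\right) = \left(466 - \left(- \frac{23}{136} + \sqrt{131}\right)\right) \left(-14057\right) = \left(466 + \left(\frac{23}{136} - \sqrt{131}\right)\right) \left(-14057\right) = \left(\frac{63399}{136} - \sqrt{131}\right) \left(-14057\right) = - \frac{891199743}{136} + 14057 \sqrt{131}$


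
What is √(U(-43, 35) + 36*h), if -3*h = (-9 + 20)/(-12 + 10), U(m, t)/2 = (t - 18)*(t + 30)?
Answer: 2*√569 ≈ 47.707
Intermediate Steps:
U(m, t) = 2*(-18 + t)*(30 + t) (U(m, t) = 2*((t - 18)*(t + 30)) = 2*((-18 + t)*(30 + t)) = 2*(-18 + t)*(30 + t))
h = 11/6 (h = -(-9 + 20)/(3*(-12 + 10)) = -11/(3*(-2)) = -11*(-1)/(3*2) = -⅓*(-11/2) = 11/6 ≈ 1.8333)
√(U(-43, 35) + 36*h) = √((-1080 + 2*35² + 24*35) + 36*(11/6)) = √((-1080 + 2*1225 + 840) + 66) = √((-1080 + 2450 + 840) + 66) = √(2210 + 66) = √2276 = 2*√569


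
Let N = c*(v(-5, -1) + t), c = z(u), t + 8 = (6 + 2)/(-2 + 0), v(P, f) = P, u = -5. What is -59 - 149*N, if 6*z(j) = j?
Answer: -13019/6 ≈ -2169.8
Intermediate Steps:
t = -12 (t = -8 + (6 + 2)/(-2 + 0) = -8 + 8/(-2) = -8 + 8*(-1/2) = -8 - 4 = -12)
z(j) = j/6
c = -5/6 (c = (1/6)*(-5) = -5/6 ≈ -0.83333)
N = 85/6 (N = -5*(-5 - 12)/6 = -5/6*(-17) = 85/6 ≈ 14.167)
-59 - 149*N = -59 - 149*85/6 = -59 - 12665/6 = -13019/6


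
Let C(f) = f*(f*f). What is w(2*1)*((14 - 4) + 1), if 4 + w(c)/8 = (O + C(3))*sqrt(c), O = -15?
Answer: -352 + 1056*sqrt(2) ≈ 1141.4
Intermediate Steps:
C(f) = f**3 (C(f) = f*f**2 = f**3)
w(c) = -32 + 96*sqrt(c) (w(c) = -32 + 8*((-15 + 3**3)*sqrt(c)) = -32 + 8*((-15 + 27)*sqrt(c)) = -32 + 8*(12*sqrt(c)) = -32 + 96*sqrt(c))
w(2*1)*((14 - 4) + 1) = (-32 + 96*sqrt(2*1))*((14 - 4) + 1) = (-32 + 96*sqrt(2))*(10 + 1) = (-32 + 96*sqrt(2))*11 = -352 + 1056*sqrt(2)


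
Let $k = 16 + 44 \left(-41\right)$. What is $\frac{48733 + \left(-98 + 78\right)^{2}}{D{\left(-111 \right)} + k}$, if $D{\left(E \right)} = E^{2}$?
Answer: $\frac{49133}{10533} \approx 4.6647$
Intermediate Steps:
$k = -1788$ ($k = 16 - 1804 = -1788$)
$\frac{48733 + \left(-98 + 78\right)^{2}}{D{\left(-111 \right)} + k} = \frac{48733 + \left(-98 + 78\right)^{2}}{\left(-111\right)^{2} - 1788} = \frac{48733 + \left(-20\right)^{2}}{12321 - 1788} = \frac{48733 + 400}{10533} = 49133 \cdot \frac{1}{10533} = \frac{49133}{10533}$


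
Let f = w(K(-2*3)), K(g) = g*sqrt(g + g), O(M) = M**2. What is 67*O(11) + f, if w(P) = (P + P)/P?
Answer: 8109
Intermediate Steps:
K(g) = sqrt(2)*g**(3/2) (K(g) = g*sqrt(2*g) = g*(sqrt(2)*sqrt(g)) = sqrt(2)*g**(3/2))
w(P) = 2 (w(P) = (2*P)/P = 2)
f = 2
67*O(11) + f = 67*11**2 + 2 = 67*121 + 2 = 8107 + 2 = 8109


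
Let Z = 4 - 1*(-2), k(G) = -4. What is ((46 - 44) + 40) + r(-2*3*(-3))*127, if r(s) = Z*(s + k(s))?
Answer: 10710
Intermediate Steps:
Z = 6 (Z = 4 + 2 = 6)
r(s) = -24 + 6*s (r(s) = 6*(s - 4) = 6*(-4 + s) = -24 + 6*s)
((46 - 44) + 40) + r(-2*3*(-3))*127 = ((46 - 44) + 40) + (-24 + 6*(-2*3*(-3)))*127 = (2 + 40) + (-24 + 6*(-6*(-3)))*127 = 42 + (-24 + 6*18)*127 = 42 + (-24 + 108)*127 = 42 + 84*127 = 42 + 10668 = 10710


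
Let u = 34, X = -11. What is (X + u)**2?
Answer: 529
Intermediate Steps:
(X + u)**2 = (-11 + 34)**2 = 23**2 = 529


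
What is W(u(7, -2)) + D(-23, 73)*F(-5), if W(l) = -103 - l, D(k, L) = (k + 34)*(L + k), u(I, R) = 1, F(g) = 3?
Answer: 1546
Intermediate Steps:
D(k, L) = (34 + k)*(L + k)
W(u(7, -2)) + D(-23, 73)*F(-5) = (-103 - 1*1) + ((-23)² + 34*73 + 34*(-23) + 73*(-23))*3 = (-103 - 1) + (529 + 2482 - 782 - 1679)*3 = -104 + 550*3 = -104 + 1650 = 1546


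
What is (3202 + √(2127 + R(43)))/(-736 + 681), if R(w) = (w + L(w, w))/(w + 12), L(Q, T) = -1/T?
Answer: -3202/55 - √98356695/11825 ≈ -59.057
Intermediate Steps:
R(w) = (w - 1/w)/(12 + w) (R(w) = (w - 1/w)/(w + 12) = (w - 1/w)/(12 + w))
(3202 + √(2127 + R(43)))/(-736 + 681) = (3202 + √(2127 + (-1 + 43²)/(43*(12 + 43))))/(-736 + 681) = (3202 + √(2127 + (1/43)*(-1 + 1849)/55))/(-55) = (3202 + √(2127 + (1/43)*(1/55)*1848))*(-1/55) = (3202 + √(2127 + 168/215))*(-1/55) = (3202 + √(457473/215))*(-1/55) = (3202 + √98356695/215)*(-1/55) = -3202/55 - √98356695/11825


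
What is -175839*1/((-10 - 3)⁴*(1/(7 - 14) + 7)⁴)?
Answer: -140729813/50537889792 ≈ -0.0027846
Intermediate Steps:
-175839*1/((-10 - 3)⁴*(1/(7 - 14) + 7)⁴) = -175839*1/(28561*(1/(-7) + 7)⁴) = -175839*1/(28561*(-⅐ + 7)⁴) = -175839/(((48/7)*(-13))⁴) = -175839/((-624/7)⁴) = -175839/151613669376/2401 = -175839*2401/151613669376 = -140729813/50537889792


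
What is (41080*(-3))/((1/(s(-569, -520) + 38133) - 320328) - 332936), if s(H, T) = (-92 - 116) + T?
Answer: 4609792200/24435339919 ≈ 0.18865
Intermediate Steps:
s(H, T) = -208 + T
(41080*(-3))/((1/(s(-569, -520) + 38133) - 320328) - 332936) = (41080*(-3))/((1/((-208 - 520) + 38133) - 320328) - 332936) = -123240/((1/(-728 + 38133) - 320328) - 332936) = -123240/((1/37405 - 320328) - 332936) = -123240/(-11981868839/37405 - 332936) = -123240/(-24435339919/37405) = -123240*(-37405/24435339919) = 4609792200/24435339919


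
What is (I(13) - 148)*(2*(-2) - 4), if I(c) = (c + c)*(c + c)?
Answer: -4224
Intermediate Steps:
I(c) = 4*c² (I(c) = (2*c)*(2*c) = 4*c²)
(I(13) - 148)*(2*(-2) - 4) = (4*13² - 148)*(2*(-2) - 4) = (4*169 - 148)*(-4 - 4) = (676 - 148)*(-8) = 528*(-8) = -4224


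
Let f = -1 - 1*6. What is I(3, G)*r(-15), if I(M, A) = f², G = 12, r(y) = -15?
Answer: -735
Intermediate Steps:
f = -7 (f = -1 - 6 = -7)
I(M, A) = 49 (I(M, A) = (-7)² = 49)
I(3, G)*r(-15) = 49*(-15) = -735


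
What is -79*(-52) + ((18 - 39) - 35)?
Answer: 4052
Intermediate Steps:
-79*(-52) + ((18 - 39) - 35) = 4108 + (-21 - 35) = 4108 - 56 = 4052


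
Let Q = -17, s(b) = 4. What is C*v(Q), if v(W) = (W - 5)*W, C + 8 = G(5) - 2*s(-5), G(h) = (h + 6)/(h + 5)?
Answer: -27863/5 ≈ -5572.6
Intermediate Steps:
G(h) = (6 + h)/(5 + h)
C = -149/10 (C = -8 + ((6 + 5)/(5 + 5) - 2*4) = -8 + (11/10 - 8) = -8 - 69/10 = -149/10 ≈ -14.900)
v(W) = W*(-5 + W) (v(W) = (-5 + W)*W = W*(-5 + W))
C*v(Q) = -(-2533)*(-5 - 17)/10 = -(-2533)*(-22)/10 = -149/10*374 = -27863/5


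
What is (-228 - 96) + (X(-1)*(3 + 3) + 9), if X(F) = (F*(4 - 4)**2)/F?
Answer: -315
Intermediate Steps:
X(F) = 0 (X(F) = (F*0**2)/F = (F*0)/F = 0/F = 0)
(-228 - 96) + (X(-1)*(3 + 3) + 9) = (-228 - 96) + (0*(3 + 3) + 9) = -324 + (0*6 + 9) = -324 + (0 + 9) = -324 + 9 = -315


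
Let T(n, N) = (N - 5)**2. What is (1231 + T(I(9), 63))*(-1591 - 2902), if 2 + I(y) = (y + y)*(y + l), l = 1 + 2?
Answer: -20645335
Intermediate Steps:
l = 3
I(y) = -2 + 2*y*(3 + y) (I(y) = -2 + (y + y)*(y + 3) = -2 + (2*y)*(3 + y) = -2 + 2*y*(3 + y))
T(n, N) = (-5 + N)**2
(1231 + T(I(9), 63))*(-1591 - 2902) = (1231 + (-5 + 63)**2)*(-1591 - 2902) = (1231 + 58**2)*(-4493) = (1231 + 3364)*(-4493) = 4595*(-4493) = -20645335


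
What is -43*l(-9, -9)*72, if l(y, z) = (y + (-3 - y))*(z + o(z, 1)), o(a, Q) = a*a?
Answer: 668736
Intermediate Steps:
o(a, Q) = a²
l(y, z) = -3*z - 3*z² (l(y, z) = (y + (-3 - y))*(z + z²) = -3*(z + z²) = -3*z - 3*z²)
-43*l(-9, -9)*72 = -129*(-9)*(-1 - 1*(-9))*72 = -129*(-9)*(-1 + 9)*72 = -129*(-9)*8*72 = -43*(-216)*72 = 9288*72 = 668736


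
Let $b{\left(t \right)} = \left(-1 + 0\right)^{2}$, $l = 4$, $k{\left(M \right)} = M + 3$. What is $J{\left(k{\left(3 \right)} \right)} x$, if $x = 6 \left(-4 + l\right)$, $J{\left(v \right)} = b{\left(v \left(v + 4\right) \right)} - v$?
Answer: $0$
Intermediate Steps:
$k{\left(M \right)} = 3 + M$
$b{\left(t \right)} = 1$ ($b{\left(t \right)} = \left(-1\right)^{2} = 1$)
$J{\left(v \right)} = 1 - v$
$x = 0$ ($x = 6 \left(-4 + 4\right) = 6 \cdot 0 = 0$)
$J{\left(k{\left(3 \right)} \right)} x = \left(1 - \left(3 + 3\right)\right) 0 = \left(1 - 6\right) 0 = \left(-5\right) 0 = 0$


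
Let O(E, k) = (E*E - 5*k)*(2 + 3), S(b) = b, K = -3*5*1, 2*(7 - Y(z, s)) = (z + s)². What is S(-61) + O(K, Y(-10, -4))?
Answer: 3339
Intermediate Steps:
Y(z, s) = 7 - (s + z)²/2 (Y(z, s) = 7 - (z + s)²/2 = 7 - (s + z)²/2)
K = -15 (K = -15*1 = -15)
O(E, k) = -25*k + 5*E² (O(E, k) = (E² - 5*k)*5 = -25*k + 5*E²)
S(-61) + O(K, Y(-10, -4)) = -61 + (-25*(7 - (-4 - 10)²/2) + 5*(-15)²) = -61 + (-25*(7 - ½*(-14)²) + 5*225) = -61 + (-25*(7 - ½*196) + 1125) = -61 + (-25*(7 - 98) + 1125) = -61 + (-25*(-91) + 1125) = -61 + (2275 + 1125) = -61 + 3400 = 3339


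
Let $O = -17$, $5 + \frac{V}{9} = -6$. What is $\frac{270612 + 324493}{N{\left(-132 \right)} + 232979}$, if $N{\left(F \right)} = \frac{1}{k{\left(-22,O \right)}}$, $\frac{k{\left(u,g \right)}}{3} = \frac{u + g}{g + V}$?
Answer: $\frac{69627285}{27258659} \approx 2.5543$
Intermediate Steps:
$V = -99$ ($V = -45 + 9 \left(-6\right) = -45 - 54 = -99$)
$k{\left(u,g \right)} = \frac{3 \left(g + u\right)}{-99 + g}$ ($k{\left(u,g \right)} = 3 \frac{u + g}{g - 99} = 3 \frac{g + u}{-99 + g} = \frac{3 \left(g + u\right)}{-99 + g}$)
$N{\left(F \right)} = \frac{116}{117}$ ($N{\left(F \right)} = \frac{1}{3 \frac{1}{-99 - 17} \left(-17 - 22\right)} = \frac{1}{3 \frac{1}{-116} \left(-39\right)} = \frac{1}{3 \left(- \frac{1}{116}\right) \left(-39\right)} = \frac{1}{\frac{117}{116}} = \frac{116}{117}$)
$\frac{270612 + 324493}{N{\left(-132 \right)} + 232979} = \frac{270612 + 324493}{\frac{116}{117} + 232979} = \frac{595105}{\frac{27258659}{117}} = 595105 \cdot \frac{117}{27258659} = \frac{69627285}{27258659}$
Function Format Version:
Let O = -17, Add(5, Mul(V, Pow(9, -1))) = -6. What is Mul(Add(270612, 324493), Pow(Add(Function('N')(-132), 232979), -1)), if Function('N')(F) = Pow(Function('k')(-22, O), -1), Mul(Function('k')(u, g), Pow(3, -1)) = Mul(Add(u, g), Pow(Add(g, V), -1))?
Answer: Rational(69627285, 27258659) ≈ 2.5543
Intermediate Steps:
V = -99 (V = Add(-45, Mul(9, -6)) = Add(-45, -54) = -99)
Function('k')(u, g) = Mul(3, Pow(Add(-99, g), -1), Add(g, u)) (Function('k')(u, g) = Mul(3, Mul(Add(u, g), Pow(Add(g, -99), -1))) = Mul(3, Mul(Add(g, u), Pow(Add(-99, g), -1))) = Mul(3, Mul(Pow(Add(-99, g), -1), Add(g, u))) = Mul(3, Pow(Add(-99, g), -1), Add(g, u)))
Function('N')(F) = Rational(116, 117) (Function('N')(F) = Pow(Mul(3, Pow(Add(-99, -17), -1), Add(-17, -22)), -1) = Pow(Mul(3, Pow(-116, -1), -39), -1) = Pow(Mul(3, Rational(-1, 116), -39), -1) = Pow(Rational(117, 116), -1) = Rational(116, 117))
Mul(Add(270612, 324493), Pow(Add(Function('N')(-132), 232979), -1)) = Mul(Add(270612, 324493), Pow(Add(Rational(116, 117), 232979), -1)) = Mul(595105, Pow(Rational(27258659, 117), -1)) = Mul(595105, Rational(117, 27258659)) = Rational(69627285, 27258659)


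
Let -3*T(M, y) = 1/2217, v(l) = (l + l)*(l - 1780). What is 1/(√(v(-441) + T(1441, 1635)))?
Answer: 3*√9628275973319/13028790221 ≈ 0.00071448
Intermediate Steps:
v(l) = 2*l*(-1780 + l) (v(l) = (2*l)*(-1780 + l) = 2*l*(-1780 + l))
T(M, y) = -1/6651 (T(M, y) = -⅓/2217 = -⅓*1/2217 = -1/6651)
1/(√(v(-441) + T(1441, 1635))) = 1/(√(2*(-441)*(-1780 - 441) - 1/6651)) = 1/(√(2*(-441)*(-2221) - 1/6651)) = 1/(√(1958922 - 1/6651)) = 1/(√(13028790221/6651)) = 1/(√9628275973319/2217) = 3*√9628275973319/13028790221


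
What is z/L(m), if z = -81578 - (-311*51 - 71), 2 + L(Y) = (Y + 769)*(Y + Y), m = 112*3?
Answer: -32823/371279 ≈ -0.088405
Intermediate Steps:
m = 336
L(Y) = -2 + 2*Y*(769 + Y) (L(Y) = -2 + (Y + 769)*(Y + Y) = -2 + (769 + Y)*(2*Y) = -2 + 2*Y*(769 + Y))
z = -65646 (z = -81578 - (-15861 - 71) = -81578 - 1*(-15932) = -81578 + 15932 = -65646)
z/L(m) = -65646/(-2 + 2*336² + 1538*336) = -65646/(-2 + 2*112896 + 516768) = -65646/(-2 + 225792 + 516768) = -65646/742558 = -65646*1/742558 = -32823/371279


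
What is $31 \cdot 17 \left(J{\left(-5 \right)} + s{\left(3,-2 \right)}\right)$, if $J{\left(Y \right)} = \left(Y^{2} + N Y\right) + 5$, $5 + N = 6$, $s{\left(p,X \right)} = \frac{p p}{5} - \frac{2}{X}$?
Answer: $\frac{73253}{5} \approx 14651.0$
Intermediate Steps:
$s{\left(p,X \right)} = - \frac{2}{X} + \frac{p^{2}}{5}$ ($s{\left(p,X \right)} = p^{2} \cdot \frac{1}{5} - \frac{2}{X} = \frac{p^{2}}{5} - \frac{2}{X} = - \frac{2}{X} + \frac{p^{2}}{5}$)
$N = 1$ ($N = -5 + 6 = 1$)
$J{\left(Y \right)} = 5 + Y + Y^{2}$ ($J{\left(Y \right)} = \left(Y^{2} + 1 Y\right) + 5 = \left(Y^{2} + Y\right) + 5 = \left(Y + Y^{2}\right) + 5 = 5 + Y + Y^{2}$)
$31 \cdot 17 \left(J{\left(-5 \right)} + s{\left(3,-2 \right)}\right) = 31 \cdot 17 \left(\left(5 - 5 + \left(-5\right)^{2}\right) + \left(- \frac{2}{-2} + \frac{3^{2}}{5}\right)\right) = 527 \left(\left(5 - 5 + 25\right) + \left(\left(-2\right) \left(- \frac{1}{2}\right) + \frac{1}{5} \cdot 9\right)\right) = 527 \left(25 + \left(1 + \frac{9}{5}\right)\right) = 527 \left(25 + \frac{14}{5}\right) = 527 \cdot \frac{139}{5} = \frac{73253}{5}$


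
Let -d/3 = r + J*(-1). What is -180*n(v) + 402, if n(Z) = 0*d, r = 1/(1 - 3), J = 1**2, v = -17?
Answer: 402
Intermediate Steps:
J = 1
r = -1/2 (r = 1/(-2) = -1/2 ≈ -0.50000)
d = 9/2 (d = -3*(-1/2 + 1*(-1)) = -3*(-1/2 - 1) = -3*(-3/2) = 9/2 ≈ 4.5000)
n(Z) = 0 (n(Z) = 0*(9/2) = 0)
-180*n(v) + 402 = -180*0 + 402 = 0 + 402 = 402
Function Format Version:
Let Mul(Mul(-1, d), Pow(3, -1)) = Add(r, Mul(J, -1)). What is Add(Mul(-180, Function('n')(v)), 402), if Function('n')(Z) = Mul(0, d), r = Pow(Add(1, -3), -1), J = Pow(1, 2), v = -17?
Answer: 402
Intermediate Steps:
J = 1
r = Rational(-1, 2) (r = Pow(-2, -1) = Rational(-1, 2) ≈ -0.50000)
d = Rational(9, 2) (d = Mul(-3, Add(Rational(-1, 2), Mul(1, -1))) = Mul(-3, Add(Rational(-1, 2), -1)) = Mul(-3, Rational(-3, 2)) = Rational(9, 2) ≈ 4.5000)
Function('n')(Z) = 0 (Function('n')(Z) = Mul(0, Rational(9, 2)) = 0)
Add(Mul(-180, Function('n')(v)), 402) = Add(Mul(-180, 0), 402) = Add(0, 402) = 402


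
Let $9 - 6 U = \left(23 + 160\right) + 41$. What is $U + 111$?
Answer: $\frac{451}{6} \approx 75.167$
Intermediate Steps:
$U = - \frac{215}{6}$ ($U = \frac{3}{2} - \frac{\left(23 + 160\right) + 41}{6} = \frac{3}{2} - \frac{183 + 41}{6} = \frac{3}{2} - \frac{112}{3} = - \frac{215}{6} \approx -35.833$)
$U + 111 = - \frac{215}{6} + 111 = \frac{451}{6}$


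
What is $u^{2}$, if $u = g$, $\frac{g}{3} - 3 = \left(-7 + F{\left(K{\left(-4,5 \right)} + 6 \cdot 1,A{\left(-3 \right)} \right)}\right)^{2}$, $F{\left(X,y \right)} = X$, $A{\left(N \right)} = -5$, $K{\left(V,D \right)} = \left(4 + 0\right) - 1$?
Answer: $441$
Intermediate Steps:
$K{\left(V,D \right)} = 3$ ($K{\left(V,D \right)} = 4 - 1 = 3$)
$g = 21$ ($g = 9 + 3 \left(-7 + \left(3 + 6 \cdot 1\right)\right)^{2} = 9 + 3 \left(-7 + \left(3 + 6\right)\right)^{2} = 9 + 3 \left(-7 + 9\right)^{2} = 9 + 3 \cdot 2^{2} = 9 + 3 \cdot 4 = 9 + 12 = 21$)
$u = 21$
$u^{2} = 21^{2} = 441$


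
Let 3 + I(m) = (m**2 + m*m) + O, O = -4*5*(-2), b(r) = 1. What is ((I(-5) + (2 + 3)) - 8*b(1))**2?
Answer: 7056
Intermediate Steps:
O = 40 (O = -20*(-2) = 40)
I(m) = 37 + 2*m**2 (I(m) = -3 + ((m**2 + m*m) + 40) = -3 + ((m**2 + m**2) + 40) = -3 + (2*m**2 + 40) = -3 + (40 + 2*m**2) = 37 + 2*m**2)
((I(-5) + (2 + 3)) - 8*b(1))**2 = (((37 + 2*(-5)**2) + (2 + 3)) - 8*1)**2 = (((37 + 2*25) + 5) - 8)**2 = (((37 + 50) + 5) - 8)**2 = ((87 + 5) - 8)**2 = (92 - 8)**2 = 84**2 = 7056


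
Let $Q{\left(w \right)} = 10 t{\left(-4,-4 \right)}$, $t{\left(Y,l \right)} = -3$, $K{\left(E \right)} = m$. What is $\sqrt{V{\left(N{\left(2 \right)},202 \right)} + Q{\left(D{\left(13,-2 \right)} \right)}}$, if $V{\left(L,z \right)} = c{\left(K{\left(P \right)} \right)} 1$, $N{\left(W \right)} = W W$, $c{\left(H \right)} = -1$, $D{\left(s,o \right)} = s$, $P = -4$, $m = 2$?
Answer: $i \sqrt{31} \approx 5.5678 i$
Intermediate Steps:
$K{\left(E \right)} = 2$
$N{\left(W \right)} = W^{2}$
$V{\left(L,z \right)} = -1$ ($V{\left(L,z \right)} = \left(-1\right) 1 = -1$)
$Q{\left(w \right)} = -30$ ($Q{\left(w \right)} = 10 \left(-3\right) = -30$)
$\sqrt{V{\left(N{\left(2 \right)},202 \right)} + Q{\left(D{\left(13,-2 \right)} \right)}} = \sqrt{-1 - 30} = \sqrt{-31} = i \sqrt{31}$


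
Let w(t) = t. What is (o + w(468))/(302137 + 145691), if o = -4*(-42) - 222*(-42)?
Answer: 830/37319 ≈ 0.022241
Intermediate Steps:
o = 9492 (o = 168 + 9324 = 9492)
(o + w(468))/(302137 + 145691) = (9492 + 468)/(302137 + 145691) = 9960/447828 = 9960*(1/447828) = 830/37319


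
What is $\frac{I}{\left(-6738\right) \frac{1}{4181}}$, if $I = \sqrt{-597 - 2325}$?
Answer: $- \frac{4181 i \sqrt{2922}}{6738} \approx - 33.542 i$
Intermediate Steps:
$I = i \sqrt{2922}$ ($I = \sqrt{-2922} = i \sqrt{2922} \approx 54.056 i$)
$\frac{I}{\left(-6738\right) \frac{1}{4181}} = \frac{i \sqrt{2922}}{\left(-6738\right) \frac{1}{4181}} = \frac{i \sqrt{2922}}{- \frac{6738}{4181}} = i \sqrt{2922} \left(- \frac{4181}{6738}\right) = - \frac{4181 i \sqrt{2922}}{6738}$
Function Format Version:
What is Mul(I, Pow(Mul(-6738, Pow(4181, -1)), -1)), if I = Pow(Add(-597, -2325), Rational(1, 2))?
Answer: Mul(Rational(-4181, 6738), I, Pow(2922, Rational(1, 2))) ≈ Mul(-33.542, I)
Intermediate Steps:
I = Mul(I, Pow(2922, Rational(1, 2))) (I = Pow(-2922, Rational(1, 2)) = Mul(I, Pow(2922, Rational(1, 2))) ≈ Mul(54.056, I))
Mul(I, Pow(Mul(-6738, Pow(4181, -1)), -1)) = Mul(Mul(I, Pow(2922, Rational(1, 2))), Pow(Mul(-6738, Pow(4181, -1)), -1)) = Mul(Mul(I, Pow(2922, Rational(1, 2))), Pow(Mul(-6738, Rational(1, 4181)), -1)) = Mul(Mul(I, Pow(2922, Rational(1, 2))), Pow(Rational(-6738, 4181), -1)) = Mul(Mul(I, Pow(2922, Rational(1, 2))), Rational(-4181, 6738)) = Mul(Rational(-4181, 6738), I, Pow(2922, Rational(1, 2)))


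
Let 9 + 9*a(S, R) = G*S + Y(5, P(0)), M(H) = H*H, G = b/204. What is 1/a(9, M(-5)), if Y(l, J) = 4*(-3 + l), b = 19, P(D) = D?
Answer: -612/11 ≈ -55.636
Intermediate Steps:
Y(l, J) = -12 + 4*l
G = 19/204 ≈ 0.093137
M(H) = H**2
a(S, R) = -1/9 + 19*S/1836 (a(S, R) = -1 + (19*S/204 + (-12 + 4*5))/9 = -1 + (19*S/204 + (-12 + 20))/9 = -1 + (19*S/204 + 8)/9 = -1 + (8 + 19*S/204)/9 = -1 + (8/9 + 19*S/1836) = -1/9 + 19*S/1836)
1/a(9, M(-5)) = 1/(-1/9 + (19/1836)*9) = 1/(-1/9 + 19/204) = 1/(-11/612) = -612/11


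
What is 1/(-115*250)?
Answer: -1/28750 ≈ -3.4783e-5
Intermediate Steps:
1/(-115*250) = 1/(-28750) = -1/28750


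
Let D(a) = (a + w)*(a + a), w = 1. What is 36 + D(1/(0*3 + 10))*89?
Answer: 2779/50 ≈ 55.580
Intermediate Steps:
D(a) = 2*a*(1 + a) (D(a) = (a + 1)*(a + a) = (1 + a)*(2*a) = 2*a*(1 + a))
36 + D(1/(0*3 + 10))*89 = 36 + (2*(1 + 1/(0*3 + 10))/(0*3 + 10))*89 = 36 + (2*(1 + 1/(0 + 10))/(0 + 10))*89 = 36 + (2*(1 + 1/10)/10)*89 = 36 + (2*(⅒)*(1 + ⅒))*89 = 36 + (2*(⅒)*(11/10))*89 = 36 + (11/50)*89 = 36 + 979/50 = 2779/50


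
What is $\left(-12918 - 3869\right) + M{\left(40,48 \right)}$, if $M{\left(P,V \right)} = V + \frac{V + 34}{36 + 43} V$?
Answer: $- \frac{1318445}{79} \approx -16689.0$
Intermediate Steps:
$M{\left(P,V \right)} = V + V \left(\frac{34}{79} + \frac{V}{79}\right)$ ($M{\left(P,V \right)} = V + \frac{34 + V}{79} V = V + \left(34 + V\right) \frac{1}{79} V = V + \left(\frac{34}{79} + \frac{V}{79}\right) V = V + V \left(\frac{34}{79} + \frac{V}{79}\right)$)
$\left(-12918 - 3869\right) + M{\left(40,48 \right)} = \left(-12918 - 3869\right) + \frac{1}{79} \cdot 48 \left(113 + 48\right) = -16787 + \frac{1}{79} \cdot 48 \cdot 161 = -16787 + \frac{7728}{79} = - \frac{1318445}{79}$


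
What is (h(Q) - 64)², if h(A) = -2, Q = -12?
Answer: 4356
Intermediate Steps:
(h(Q) - 64)² = (-2 - 64)² = (-66)² = 4356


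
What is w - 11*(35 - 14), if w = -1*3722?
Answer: -3953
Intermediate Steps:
w = -3722
w - 11*(35 - 14) = -3722 - 11*(35 - 14) = -3722 - 11*21 = -3722 - 231 = -3953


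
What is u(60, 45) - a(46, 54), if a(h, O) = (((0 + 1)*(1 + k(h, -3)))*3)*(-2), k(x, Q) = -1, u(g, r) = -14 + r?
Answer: 31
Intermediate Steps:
a(h, O) = 0 (a(h, O) = (((0 + 1)*(1 - 1))*3)*(-2) = ((1*0)*3)*(-2) = (0*3)*(-2) = 0*(-2) = 0)
u(60, 45) - a(46, 54) = (-14 + 45) - 1*0 = 31 + 0 = 31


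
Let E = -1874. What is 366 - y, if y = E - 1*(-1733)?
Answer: 507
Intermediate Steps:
y = -141 (y = -1874 - 1*(-1733) = -1874 + 1733 = -141)
366 - y = 366 - 1*(-141) = 366 + 141 = 507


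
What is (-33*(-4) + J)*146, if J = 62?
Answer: 28324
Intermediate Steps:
(-33*(-4) + J)*146 = (-33*(-4) + 62)*146 = (132 + 62)*146 = 194*146 = 28324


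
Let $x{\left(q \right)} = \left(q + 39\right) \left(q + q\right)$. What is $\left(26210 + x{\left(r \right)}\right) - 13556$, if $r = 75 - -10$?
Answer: $33734$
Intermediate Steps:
$r = 85$ ($r = 75 + 10 = 85$)
$x{\left(q \right)} = 2 q \left(39 + q\right)$ ($x{\left(q \right)} = \left(39 + q\right) 2 q = 2 q \left(39 + q\right)$)
$\left(26210 + x{\left(r \right)}\right) - 13556 = \left(26210 + 2 \cdot 85 \left(39 + 85\right)\right) - 13556 = \left(26210 + 2 \cdot 85 \cdot 124\right) - 13556 = \left(26210 + 21080\right) - 13556 = 47290 - 13556 = 33734$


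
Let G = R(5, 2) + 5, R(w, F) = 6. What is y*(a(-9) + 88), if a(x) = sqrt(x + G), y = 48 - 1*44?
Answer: 352 + 4*sqrt(2) ≈ 357.66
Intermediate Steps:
y = 4 (y = 48 - 44 = 4)
G = 11 (G = 6 + 5 = 11)
a(x) = sqrt(11 + x) (a(x) = sqrt(x + 11) = sqrt(11 + x))
y*(a(-9) + 88) = 4*(sqrt(11 - 9) + 88) = 4*(sqrt(2) + 88) = 4*(88 + sqrt(2)) = 352 + 4*sqrt(2)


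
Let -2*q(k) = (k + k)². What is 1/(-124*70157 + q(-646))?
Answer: -1/9534100 ≈ -1.0489e-7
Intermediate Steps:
q(k) = -2*k² (q(k) = -(k + k)²/2 = -4*k²/2 = -2*k²)
1/(-124*70157 + q(-646)) = 1/(-124*70157 - 2*(-646)²) = 1/(-8699468 - 2*417316) = 1/(-8699468 - 834632) = 1/(-9534100) = -1/9534100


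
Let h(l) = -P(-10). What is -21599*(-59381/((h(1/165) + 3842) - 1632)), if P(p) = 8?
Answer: 1282570219/2202 ≈ 5.8246e+5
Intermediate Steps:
h(l) = -8 (h(l) = -1*8 = -8)
-21599*(-59381/((h(1/165) + 3842) - 1632)) = -21599*(-59381/((-8 + 3842) - 1632)) = -21599*(-59381/(3834 - 1632)) = -21599/(2202*(-1/59381)) = -21599/(-2202/59381) = -21599*(-59381/2202) = 1282570219/2202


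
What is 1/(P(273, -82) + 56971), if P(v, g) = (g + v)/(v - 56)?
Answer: 217/12362898 ≈ 1.7553e-5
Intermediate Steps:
P(v, g) = (g + v)/(-56 + v)
1/(P(273, -82) + 56971) = 1/((-82 + 273)/(-56 + 273) + 56971) = 1/(191/217 + 56971) = 1/(12362898/217) = 217/12362898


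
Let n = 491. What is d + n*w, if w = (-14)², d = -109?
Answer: 96127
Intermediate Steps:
w = 196
d + n*w = -109 + 491*196 = -109 + 96236 = 96127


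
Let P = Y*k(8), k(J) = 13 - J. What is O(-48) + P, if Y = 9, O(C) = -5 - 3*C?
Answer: 184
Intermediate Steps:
P = 45 (P = 9*(13 - 1*8) = 9*(13 - 8) = 9*5 = 45)
O(-48) + P = (-5 - 3*(-48)) + 45 = (-5 + 144) + 45 = 139 + 45 = 184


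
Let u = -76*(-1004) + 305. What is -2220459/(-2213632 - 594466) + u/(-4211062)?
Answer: 2283841234444/2956268695019 ≈ 0.77254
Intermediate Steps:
u = 76609 (u = 76304 + 305 = 76609)
-2220459/(-2213632 - 594466) + u/(-4211062) = -2220459/(-2213632 - 594466) + 76609/(-4211062) = -2220459/(-2808098) + 76609*(-1/4211062) = -2220459*(-1/2808098) - 76609/4211062 = 2220459/2808098 - 76609/4211062 = 2283841234444/2956268695019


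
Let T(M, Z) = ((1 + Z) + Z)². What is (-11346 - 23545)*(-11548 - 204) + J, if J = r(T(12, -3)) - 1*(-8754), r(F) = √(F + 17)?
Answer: 410047786 + √42 ≈ 4.1005e+8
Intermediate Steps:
T(M, Z) = (1 + 2*Z)²
r(F) = √(17 + F)
J = 8754 + √42 (J = √(17 + (1 + 2*(-3))²) - 1*(-8754) = √(17 + (1 - 6)²) + 8754 = √(17 + (-5)²) + 8754 = √(17 + 25) + 8754 = √42 + 8754 = 8754 + √42 ≈ 8760.5)
(-11346 - 23545)*(-11548 - 204) + J = (-11346 - 23545)*(-11548 - 204) + (8754 + √42) = -34891*(-11752) + (8754 + √42) = 410039032 + (8754 + √42) = 410047786 + √42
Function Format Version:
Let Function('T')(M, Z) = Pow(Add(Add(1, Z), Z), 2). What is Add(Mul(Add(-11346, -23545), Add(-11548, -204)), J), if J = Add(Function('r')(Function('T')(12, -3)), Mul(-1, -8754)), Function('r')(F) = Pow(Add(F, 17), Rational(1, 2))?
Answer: Add(410047786, Pow(42, Rational(1, 2))) ≈ 4.1005e+8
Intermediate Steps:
Function('T')(M, Z) = Pow(Add(1, Mul(2, Z)), 2)
Function('r')(F) = Pow(Add(17, F), Rational(1, 2))
J = Add(8754, Pow(42, Rational(1, 2))) (J = Add(Pow(Add(17, Pow(Add(1, Mul(2, -3)), 2)), Rational(1, 2)), Mul(-1, -8754)) = Add(Pow(Add(17, Pow(Add(1, -6), 2)), Rational(1, 2)), 8754) = Add(Pow(Add(17, Pow(-5, 2)), Rational(1, 2)), 8754) = Add(Pow(Add(17, 25), Rational(1, 2)), 8754) = Add(Pow(42, Rational(1, 2)), 8754) = Add(8754, Pow(42, Rational(1, 2))) ≈ 8760.5)
Add(Mul(Add(-11346, -23545), Add(-11548, -204)), J) = Add(Mul(Add(-11346, -23545), Add(-11548, -204)), Add(8754, Pow(42, Rational(1, 2)))) = Add(Mul(-34891, -11752), Add(8754, Pow(42, Rational(1, 2)))) = Add(410039032, Add(8754, Pow(42, Rational(1, 2)))) = Add(410047786, Pow(42, Rational(1, 2)))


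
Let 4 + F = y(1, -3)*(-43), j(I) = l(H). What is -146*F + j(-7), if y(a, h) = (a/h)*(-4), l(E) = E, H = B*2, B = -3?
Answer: 26846/3 ≈ 8948.7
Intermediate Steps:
H = -6 (H = -3*2 = -6)
j(I) = -6
y(a, h) = -4*a/h
F = -184/3 (F = -4 - 4*1/(-3)*(-43) = -4 - 4*1*(-⅓)*(-43) = -4 + (4/3)*(-43) = -4 - 172/3 = -184/3 ≈ -61.333)
-146*F + j(-7) = -146*(-184/3) - 6 = 26864/3 - 6 = 26846/3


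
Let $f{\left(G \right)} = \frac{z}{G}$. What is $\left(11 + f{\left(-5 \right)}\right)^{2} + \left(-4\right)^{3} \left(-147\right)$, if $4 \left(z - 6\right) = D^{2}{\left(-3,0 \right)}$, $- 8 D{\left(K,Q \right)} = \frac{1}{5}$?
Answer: $\frac{9732136332801}{1024000000} \approx 9504.0$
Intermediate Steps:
$D{\left(K,Q \right)} = - \frac{1}{40}$ ($D{\left(K,Q \right)} = - \frac{1}{8 \cdot 5} = \left(- \frac{1}{8}\right) \frac{1}{5} = - \frac{1}{40}$)
$z = \frac{38401}{6400}$ ($z = 6 + \frac{\left(- \frac{1}{40}\right)^{2}}{4} = 6 + \frac{1}{4} \cdot \frac{1}{1600} = 6 + \frac{1}{6400} = \frac{38401}{6400} \approx 6.0002$)
$f{\left(G \right)} = \frac{38401}{6400 G}$
$\left(11 + f{\left(-5 \right)}\right)^{2} + \left(-4\right)^{3} \left(-147\right) = \left(11 + \frac{38401}{6400 \left(-5\right)}\right)^{2} + \left(-4\right)^{3} \left(-147\right) = \left(11 + \frac{38401}{6400} \left(- \frac{1}{5}\right)\right)^{2} - -9408 = \left(11 - \frac{38401}{32000}\right)^{2} + 9408 = \left(\frac{313599}{32000}\right)^{2} + 9408 = \frac{98344332801}{1024000000} + 9408 = \frac{9732136332801}{1024000000}$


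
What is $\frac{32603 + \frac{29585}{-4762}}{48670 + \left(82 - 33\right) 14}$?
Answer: $\frac{51741967}{78344424} \approx 0.66044$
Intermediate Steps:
$\frac{32603 + \frac{29585}{-4762}}{48670 + \left(82 - 33\right) 14} = \frac{32603 + 29585 \left(- \frac{1}{4762}\right)}{48670 + 49 \cdot 14} = \frac{32603 - \frac{29585}{4762}}{48670 + 686} = \frac{155225901}{4762 \cdot 49356} = \frac{155225901}{4762} \cdot \frac{1}{49356} = \frac{51741967}{78344424}$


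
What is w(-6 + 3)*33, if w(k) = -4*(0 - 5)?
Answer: 660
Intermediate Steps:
w(k) = 20 (w(k) = -4*(-5) = 20)
w(-6 + 3)*33 = 20*33 = 660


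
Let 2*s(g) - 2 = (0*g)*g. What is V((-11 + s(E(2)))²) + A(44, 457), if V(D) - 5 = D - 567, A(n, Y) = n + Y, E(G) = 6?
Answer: 39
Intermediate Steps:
s(g) = 1 (s(g) = 1 + ((0*g)*g)/2 = 1 + (0*g)/2 = 1 + (½)*0 = 1 + 0 = 1)
A(n, Y) = Y + n
V(D) = -562 + D (V(D) = 5 + (D - 567) = 5 + (-567 + D) = -562 + D)
V((-11 + s(E(2)))²) + A(44, 457) = (-562 + (-11 + 1)²) + (457 + 44) = (-562 + (-10)²) + 501 = (-562 + 100) + 501 = -462 + 501 = 39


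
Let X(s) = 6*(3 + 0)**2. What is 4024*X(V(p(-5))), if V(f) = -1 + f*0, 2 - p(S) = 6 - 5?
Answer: 217296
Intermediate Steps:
p(S) = 1 (p(S) = 2 - (6 - 5) = 2 - 1*1 = 2 - 1 = 1)
V(f) = -1 (V(f) = -1 + 0 = -1)
X(s) = 54 (X(s) = 6*3**2 = 6*9 = 54)
4024*X(V(p(-5))) = 4024*54 = 217296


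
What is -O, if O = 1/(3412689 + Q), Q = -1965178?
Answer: -1/1447511 ≈ -6.9084e-7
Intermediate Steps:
O = 1/1447511 (O = 1/(3412689 - 1965178) = 1/1447511 ≈ 6.9084e-7)
-O = -1*1/1447511 = -1/1447511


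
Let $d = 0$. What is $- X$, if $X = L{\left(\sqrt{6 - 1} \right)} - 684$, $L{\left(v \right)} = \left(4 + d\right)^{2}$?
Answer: $668$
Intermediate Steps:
$L{\left(v \right)} = 16$ ($L{\left(v \right)} = \left(4 + 0\right)^{2} = 4^{2} = 16$)
$X = -668$ ($X = 16 - 684 = -668$)
$- X = \left(-1\right) \left(-668\right) = 668$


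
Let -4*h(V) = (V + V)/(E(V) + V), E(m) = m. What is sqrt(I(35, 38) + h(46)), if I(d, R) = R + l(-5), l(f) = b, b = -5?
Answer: sqrt(131)/2 ≈ 5.7228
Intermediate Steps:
l(f) = -5
I(d, R) = -5 + R (I(d, R) = R - 5 = -5 + R)
h(V) = -1/4 (h(V) = -(V + V)/(4*(V + V)) = -2*V/(4*(2*V)) = -2*V*1/(2*V)/4 = -1/4*1 = -1/4)
sqrt(I(35, 38) + h(46)) = sqrt((-5 + 38) - 1/4) = sqrt(33 - 1/4) = sqrt(131/4) = sqrt(131)/2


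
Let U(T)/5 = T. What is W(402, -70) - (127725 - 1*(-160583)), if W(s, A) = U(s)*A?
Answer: -429008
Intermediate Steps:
U(T) = 5*T
W(s, A) = 5*A*s (W(s, A) = (5*s)*A = 5*A*s)
W(402, -70) - (127725 - 1*(-160583)) = 5*(-70)*402 - (127725 - 1*(-160583)) = -140700 - (127725 + 160583) = -140700 - 1*288308 = -140700 - 288308 = -429008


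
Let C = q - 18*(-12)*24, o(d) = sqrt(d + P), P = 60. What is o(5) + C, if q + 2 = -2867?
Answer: 2315 + sqrt(65) ≈ 2323.1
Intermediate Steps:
q = -2869 (q = -2 - 2867 = -2869)
o(d) = sqrt(60 + d) (o(d) = sqrt(d + 60) = sqrt(60 + d))
C = 2315 (C = -2869 - 18*(-12)*24 = -2869 + 216*24 = -2869 + 5184 = 2315)
o(5) + C = sqrt(60 + 5) + 2315 = sqrt(65) + 2315 = 2315 + sqrt(65)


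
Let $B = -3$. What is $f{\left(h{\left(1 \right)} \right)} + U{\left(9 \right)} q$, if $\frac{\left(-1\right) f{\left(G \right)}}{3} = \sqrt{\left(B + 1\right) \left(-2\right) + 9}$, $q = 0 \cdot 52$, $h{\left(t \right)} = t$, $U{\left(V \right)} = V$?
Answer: $- 3 \sqrt{13} \approx -10.817$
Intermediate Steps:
$q = 0$
$f{\left(G \right)} = - 3 \sqrt{13}$ ($f{\left(G \right)} = - 3 \sqrt{\left(-3 + 1\right) \left(-2\right) + 9} = - 3 \sqrt{\left(-2\right) \left(-2\right) + 9} = - 3 \sqrt{4 + 9} = - 3 \sqrt{13}$)
$f{\left(h{\left(1 \right)} \right)} + U{\left(9 \right)} q = - 3 \sqrt{13} + 9 \cdot 0 = - 3 \sqrt{13} + 0 = - 3 \sqrt{13}$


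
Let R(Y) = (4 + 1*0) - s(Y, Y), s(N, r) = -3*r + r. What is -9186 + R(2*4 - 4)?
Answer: -9174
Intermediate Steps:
s(N, r) = -2*r
R(Y) = 4 + 2*Y (R(Y) = (4 + 1*0) - (-2)*Y = (4 + 0) + 2*Y = 4 + 2*Y)
-9186 + R(2*4 - 4) = -9186 + (4 + 2*(2*4 - 4)) = -9186 + (4 + 2*(8 - 4)) = -9186 + (4 + 2*4) = -9186 + (4 + 8) = -9186 + 12 = -9174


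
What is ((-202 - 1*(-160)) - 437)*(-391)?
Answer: 187289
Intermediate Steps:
((-202 - 1*(-160)) - 437)*(-391) = ((-202 + 160) - 437)*(-391) = (-42 - 437)*(-391) = -479*(-391) = 187289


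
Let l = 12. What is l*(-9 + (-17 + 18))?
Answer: -96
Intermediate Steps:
l*(-9 + (-17 + 18)) = 12*(-9 + (-17 + 18)) = 12*(-9 + 1) = 12*(-8) = -96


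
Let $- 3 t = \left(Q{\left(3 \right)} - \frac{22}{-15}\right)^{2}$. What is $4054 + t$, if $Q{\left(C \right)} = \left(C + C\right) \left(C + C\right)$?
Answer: $\frac{2420606}{675} \approx 3586.1$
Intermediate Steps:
$Q{\left(C \right)} = 4 C^{2}$ ($Q{\left(C \right)} = 2 C 2 C = 4 C^{2}$)
$t = - \frac{315844}{675}$ ($t = - \frac{\left(4 \cdot 3^{2} - \frac{22}{-15}\right)^{2}}{3} = - \frac{\left(4 \cdot 9 - - \frac{22}{15}\right)^{2}}{3} = - \frac{\left(36 + \frac{22}{15}\right)^{2}}{3} = - \frac{\left(\frac{562}{15}\right)^{2}}{3} = \left(- \frac{1}{3}\right) \frac{315844}{225} = - \frac{315844}{675} \approx -467.92$)
$4054 + t = 4054 - \frac{315844}{675} = \frac{2420606}{675}$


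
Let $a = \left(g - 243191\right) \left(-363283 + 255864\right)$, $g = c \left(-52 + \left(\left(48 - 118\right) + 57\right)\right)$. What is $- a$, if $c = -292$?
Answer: $-24084521409$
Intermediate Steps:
$g = 18980$ ($g = - 292 \left(-52 + \left(\left(48 - 118\right) + 57\right)\right) = - 292 \left(-52 + \left(-70 + 57\right)\right) = - 292 \left(-52 - 13\right) = \left(-292\right) \left(-65\right) = 18980$)
$a = 24084521409$ ($a = \left(18980 - 243191\right) \left(-363283 + 255864\right) = \left(-224211\right) \left(-107419\right) = 24084521409$)
$- a = \left(-1\right) 24084521409 = -24084521409$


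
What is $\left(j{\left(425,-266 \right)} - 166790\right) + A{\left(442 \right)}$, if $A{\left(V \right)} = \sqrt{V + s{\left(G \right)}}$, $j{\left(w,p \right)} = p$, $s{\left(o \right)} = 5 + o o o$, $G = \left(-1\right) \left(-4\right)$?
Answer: $-167056 + \sqrt{511} \approx -1.6703 \cdot 10^{5}$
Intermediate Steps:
$G = 4$
$s{\left(o \right)} = 5 + o^{3}$ ($s{\left(o \right)} = 5 + o o^{2} = 5 + o^{3}$)
$A{\left(V \right)} = \sqrt{69 + V}$ ($A{\left(V \right)} = \sqrt{V + \left(5 + 4^{3}\right)} = \sqrt{V + \left(5 + 64\right)} = \sqrt{V + 69} = \sqrt{69 + V}$)
$\left(j{\left(425,-266 \right)} - 166790\right) + A{\left(442 \right)} = \left(-266 - 166790\right) + \sqrt{69 + 442} = -167056 + \sqrt{511}$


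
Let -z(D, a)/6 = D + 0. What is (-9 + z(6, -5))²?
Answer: 2025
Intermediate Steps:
z(D, a) = -6*D (z(D, a) = -6*(D + 0) = -6*D)
(-9 + z(6, -5))² = (-9 - 6*6)² = (-9 - 36)² = (-45)² = 2025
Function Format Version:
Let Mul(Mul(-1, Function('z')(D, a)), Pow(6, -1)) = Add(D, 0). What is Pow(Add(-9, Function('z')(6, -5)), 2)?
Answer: 2025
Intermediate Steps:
Function('z')(D, a) = Mul(-6, D) (Function('z')(D, a) = Mul(-6, Add(D, 0)) = Mul(-6, D))
Pow(Add(-9, Function('z')(6, -5)), 2) = Pow(Add(-9, Mul(-6, 6)), 2) = Pow(Add(-9, -36), 2) = Pow(-45, 2) = 2025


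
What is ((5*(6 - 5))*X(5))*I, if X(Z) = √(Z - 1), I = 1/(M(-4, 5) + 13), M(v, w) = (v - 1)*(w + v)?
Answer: 5/4 ≈ 1.2500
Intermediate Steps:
M(v, w) = (-1 + v)*(v + w)
I = ⅛ (I = 1/(((-4)² - 1*(-4) - 1*5 - 4*5) + 13) = 1/((16 + 4 - 5 - 20) + 13) = 1/(-5 + 13) = 1/8 = ⅛ ≈ 0.12500)
X(Z) = √(-1 + Z)
((5*(6 - 5))*X(5))*I = ((5*(6 - 5))*√(-1 + 5))*(⅛) = ((5*1)*√4)*(⅛) = (5*2)*(⅛) = 10*(⅛) = 5/4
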